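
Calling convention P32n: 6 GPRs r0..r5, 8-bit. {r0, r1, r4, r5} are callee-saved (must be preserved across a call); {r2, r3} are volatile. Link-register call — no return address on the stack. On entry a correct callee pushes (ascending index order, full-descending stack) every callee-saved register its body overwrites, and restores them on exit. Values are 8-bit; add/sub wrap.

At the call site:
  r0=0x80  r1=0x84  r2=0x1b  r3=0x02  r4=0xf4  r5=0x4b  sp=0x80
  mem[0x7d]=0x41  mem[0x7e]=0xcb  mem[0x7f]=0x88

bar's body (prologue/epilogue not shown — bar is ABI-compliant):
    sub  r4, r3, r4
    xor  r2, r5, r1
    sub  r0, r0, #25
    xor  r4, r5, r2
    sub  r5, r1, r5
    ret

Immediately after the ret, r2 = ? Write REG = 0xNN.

REG = 0xcf

prologue: push r0 -> mem[0x7f]=0x80, sp=0x7f
prologue: push r4 -> mem[0x7e]=0xf4, sp=0x7e
prologue: push r5 -> mem[0x7d]=0x4b, sp=0x7d
body[0] sub  r4, r3, r4 -> r4=0x0e
body[1] xor  r2, r5, r1 -> r2=0xcf
body[2] sub  r0, r0, #25 -> r0=0x67
body[3] xor  r4, r5, r2 -> r4=0x84
body[4] sub  r5, r1, r5 -> r5=0x39
epilogue: pop r5=0x4b, sp=0x7e
epilogue: pop r4=0xf4, sp=0x7f
epilogue: pop r0=0x80, sp=0x80
r2 is caller-saved -> body value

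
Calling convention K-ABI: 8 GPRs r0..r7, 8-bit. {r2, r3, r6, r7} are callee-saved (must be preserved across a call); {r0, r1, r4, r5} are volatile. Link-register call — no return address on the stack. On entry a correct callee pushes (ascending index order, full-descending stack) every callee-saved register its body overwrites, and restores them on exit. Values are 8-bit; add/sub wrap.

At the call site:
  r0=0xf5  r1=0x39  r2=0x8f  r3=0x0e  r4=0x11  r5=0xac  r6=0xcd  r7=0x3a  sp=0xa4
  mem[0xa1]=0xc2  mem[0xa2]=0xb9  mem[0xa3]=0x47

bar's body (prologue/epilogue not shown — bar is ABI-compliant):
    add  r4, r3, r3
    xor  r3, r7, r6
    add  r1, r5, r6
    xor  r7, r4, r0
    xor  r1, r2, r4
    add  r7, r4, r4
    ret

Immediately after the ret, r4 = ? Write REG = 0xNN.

prologue: push r3 -> mem[0xa3]=0x0e, sp=0xa3
prologue: push r7 -> mem[0xa2]=0x3a, sp=0xa2
body[0] add  r4, r3, r3 -> r4=0x1c
body[1] xor  r3, r7, r6 -> r3=0xf7
body[2] add  r1, r5, r6 -> r1=0x79
body[3] xor  r7, r4, r0 -> r7=0xe9
body[4] xor  r1, r2, r4 -> r1=0x93
body[5] add  r7, r4, r4 -> r7=0x38
epilogue: pop r7=0x3a, sp=0xa3
epilogue: pop r3=0x0e, sp=0xa4
r4 is caller-saved -> body value

REG = 0x1c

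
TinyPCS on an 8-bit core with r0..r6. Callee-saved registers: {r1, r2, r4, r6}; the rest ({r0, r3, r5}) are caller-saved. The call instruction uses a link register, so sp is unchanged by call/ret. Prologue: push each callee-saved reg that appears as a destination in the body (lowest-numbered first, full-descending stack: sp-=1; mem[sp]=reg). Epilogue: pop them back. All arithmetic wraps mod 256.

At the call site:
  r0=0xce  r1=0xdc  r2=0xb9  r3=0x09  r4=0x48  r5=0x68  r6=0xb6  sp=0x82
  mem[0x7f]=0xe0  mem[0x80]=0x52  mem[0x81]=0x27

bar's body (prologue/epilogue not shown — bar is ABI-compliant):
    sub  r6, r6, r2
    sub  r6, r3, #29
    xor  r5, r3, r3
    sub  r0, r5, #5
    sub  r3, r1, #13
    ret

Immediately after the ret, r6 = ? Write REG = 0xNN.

prologue: push r6 -> mem[0x81]=0xb6, sp=0x81
body[0] sub  r6, r6, r2 -> r6=0xfd
body[1] sub  r6, r3, #29 -> r6=0xec
body[2] xor  r5, r3, r3 -> r5=0x00
body[3] sub  r0, r5, #5 -> r0=0xfb
body[4] sub  r3, r1, #13 -> r3=0xcf
epilogue: pop r6=0xb6, sp=0x82
r6 is callee-saved -> restored

REG = 0xb6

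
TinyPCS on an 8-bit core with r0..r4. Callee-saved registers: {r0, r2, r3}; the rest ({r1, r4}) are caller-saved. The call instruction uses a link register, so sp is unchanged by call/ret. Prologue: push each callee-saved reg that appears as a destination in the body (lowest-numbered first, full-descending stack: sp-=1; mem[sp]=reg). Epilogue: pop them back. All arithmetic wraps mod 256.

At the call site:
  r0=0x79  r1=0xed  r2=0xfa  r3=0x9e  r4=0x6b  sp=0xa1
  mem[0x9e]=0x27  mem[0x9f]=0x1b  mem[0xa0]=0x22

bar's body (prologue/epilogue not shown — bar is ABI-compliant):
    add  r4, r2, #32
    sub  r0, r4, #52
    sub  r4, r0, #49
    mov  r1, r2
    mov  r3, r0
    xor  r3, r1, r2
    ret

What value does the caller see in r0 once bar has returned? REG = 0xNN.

REG = 0x79

prologue: push r0 → mem[0xa0]=0x79, sp=0xa0
prologue: push r3 → mem[0x9f]=0x9e, sp=0x9f
body[0] add  r4, r2, #32 → r4=0x1a
body[1] sub  r0, r4, #52 → r0=0xe6
body[2] sub  r4, r0, #49 → r4=0xb5
body[3] mov  r1, r2 → r1=0xfa
body[4] mov  r3, r0 → r3=0xe6
body[5] xor  r3, r1, r2 → r3=0x00
epilogue: pop r3=0x9e, sp=0xa0
epilogue: pop r0=0x79, sp=0xa1
r0 is callee-saved → restored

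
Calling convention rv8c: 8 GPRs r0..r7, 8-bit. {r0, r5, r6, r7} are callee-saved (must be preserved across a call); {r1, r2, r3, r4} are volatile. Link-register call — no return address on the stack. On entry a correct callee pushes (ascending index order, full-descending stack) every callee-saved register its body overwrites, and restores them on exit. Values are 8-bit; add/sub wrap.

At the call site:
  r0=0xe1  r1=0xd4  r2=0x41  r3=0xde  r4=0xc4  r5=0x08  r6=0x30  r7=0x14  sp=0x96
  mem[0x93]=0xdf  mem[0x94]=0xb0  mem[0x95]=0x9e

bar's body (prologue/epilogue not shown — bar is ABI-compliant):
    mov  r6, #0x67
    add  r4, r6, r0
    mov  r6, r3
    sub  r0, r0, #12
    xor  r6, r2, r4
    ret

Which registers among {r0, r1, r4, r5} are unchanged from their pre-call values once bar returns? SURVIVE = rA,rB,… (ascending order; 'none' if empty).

prologue: push r0 → mem[0x95]=0xe1, sp=0x95
prologue: push r6 → mem[0x94]=0x30, sp=0x94
body[0] mov  r6, #0x67 → r6=0x67
body[1] add  r4, r6, r0 → r4=0x48
body[2] mov  r6, r3 → r6=0xde
body[3] sub  r0, r0, #12 → r0=0xd5
body[4] xor  r6, r2, r4 → r6=0x09
epilogue: pop r6=0x30, sp=0x95
epilogue: pop r0=0xe1, sp=0x96
r0: callee-saved, written=True
r1: caller-saved, written=False
r4: caller-saved, written=True
r5: callee-saved, written=False

SURVIVE = r0,r1,r5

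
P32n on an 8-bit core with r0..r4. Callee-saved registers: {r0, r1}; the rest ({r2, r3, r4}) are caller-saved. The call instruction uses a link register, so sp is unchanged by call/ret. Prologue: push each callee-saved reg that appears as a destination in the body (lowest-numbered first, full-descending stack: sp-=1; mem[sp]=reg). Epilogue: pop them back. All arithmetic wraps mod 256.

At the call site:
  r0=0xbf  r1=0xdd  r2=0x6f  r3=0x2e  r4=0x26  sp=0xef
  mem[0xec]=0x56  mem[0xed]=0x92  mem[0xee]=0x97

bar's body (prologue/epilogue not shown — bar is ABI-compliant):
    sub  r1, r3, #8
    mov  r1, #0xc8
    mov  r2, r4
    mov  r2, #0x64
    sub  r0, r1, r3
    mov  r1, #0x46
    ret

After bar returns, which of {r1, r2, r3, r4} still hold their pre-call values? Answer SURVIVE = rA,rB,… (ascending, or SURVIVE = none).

prologue: push r0 -> mem[0xee]=0xbf, sp=0xee
prologue: push r1 -> mem[0xed]=0xdd, sp=0xed
body[0] sub  r1, r3, #8 -> r1=0x26
body[1] mov  r1, #0xc8 -> r1=0xc8
body[2] mov  r2, r4 -> r2=0x26
body[3] mov  r2, #0x64 -> r2=0x64
body[4] sub  r0, r1, r3 -> r0=0x9a
body[5] mov  r1, #0x46 -> r1=0x46
epilogue: pop r1=0xdd, sp=0xee
epilogue: pop r0=0xbf, sp=0xef
r1: callee-saved, written=True
r2: caller-saved, written=True
r3: caller-saved, written=False
r4: caller-saved, written=False

SURVIVE = r1,r3,r4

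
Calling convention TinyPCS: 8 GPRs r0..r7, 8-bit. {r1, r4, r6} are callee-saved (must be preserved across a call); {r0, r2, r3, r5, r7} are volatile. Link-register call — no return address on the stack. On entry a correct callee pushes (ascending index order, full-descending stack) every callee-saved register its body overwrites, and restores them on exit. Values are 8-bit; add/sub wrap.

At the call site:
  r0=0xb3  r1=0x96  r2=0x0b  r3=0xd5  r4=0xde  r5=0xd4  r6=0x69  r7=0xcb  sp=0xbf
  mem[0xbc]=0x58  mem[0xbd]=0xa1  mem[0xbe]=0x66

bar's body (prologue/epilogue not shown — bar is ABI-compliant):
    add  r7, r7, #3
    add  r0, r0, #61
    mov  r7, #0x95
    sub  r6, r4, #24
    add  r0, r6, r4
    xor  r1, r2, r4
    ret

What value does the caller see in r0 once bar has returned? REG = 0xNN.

prologue: push r1 → mem[0xbe]=0x96, sp=0xbe
prologue: push r6 → mem[0xbd]=0x69, sp=0xbd
body[0] add  r7, r7, #3 → r7=0xce
body[1] add  r0, r0, #61 → r0=0xf0
body[2] mov  r7, #0x95 → r7=0x95
body[3] sub  r6, r4, #24 → r6=0xc6
body[4] add  r0, r6, r4 → r0=0xa4
body[5] xor  r1, r2, r4 → r1=0xd5
epilogue: pop r6=0x69, sp=0xbe
epilogue: pop r1=0x96, sp=0xbf
r0 is caller-saved → body value

REG = 0xa4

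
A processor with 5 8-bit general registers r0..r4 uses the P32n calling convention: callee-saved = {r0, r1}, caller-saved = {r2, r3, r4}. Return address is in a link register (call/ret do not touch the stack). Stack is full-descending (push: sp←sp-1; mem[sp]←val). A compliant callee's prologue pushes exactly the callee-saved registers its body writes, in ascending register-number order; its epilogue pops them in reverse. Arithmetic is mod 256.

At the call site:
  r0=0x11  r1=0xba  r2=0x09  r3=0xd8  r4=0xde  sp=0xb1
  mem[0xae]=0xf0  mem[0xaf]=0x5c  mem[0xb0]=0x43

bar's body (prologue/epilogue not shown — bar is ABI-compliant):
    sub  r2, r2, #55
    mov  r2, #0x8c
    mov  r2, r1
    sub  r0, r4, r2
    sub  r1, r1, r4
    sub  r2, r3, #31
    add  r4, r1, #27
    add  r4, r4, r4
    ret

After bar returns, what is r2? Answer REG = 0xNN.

prologue: push r0 -> mem[0xb0]=0x11, sp=0xb0
prologue: push r1 -> mem[0xaf]=0xba, sp=0xaf
body[0] sub  r2, r2, #55 -> r2=0xd2
body[1] mov  r2, #0x8c -> r2=0x8c
body[2] mov  r2, r1 -> r2=0xba
body[3] sub  r0, r4, r2 -> r0=0x24
body[4] sub  r1, r1, r4 -> r1=0xdc
body[5] sub  r2, r3, #31 -> r2=0xb9
body[6] add  r4, r1, #27 -> r4=0xf7
body[7] add  r4, r4, r4 -> r4=0xee
epilogue: pop r1=0xba, sp=0xb0
epilogue: pop r0=0x11, sp=0xb1
r2 is caller-saved -> body value

REG = 0xb9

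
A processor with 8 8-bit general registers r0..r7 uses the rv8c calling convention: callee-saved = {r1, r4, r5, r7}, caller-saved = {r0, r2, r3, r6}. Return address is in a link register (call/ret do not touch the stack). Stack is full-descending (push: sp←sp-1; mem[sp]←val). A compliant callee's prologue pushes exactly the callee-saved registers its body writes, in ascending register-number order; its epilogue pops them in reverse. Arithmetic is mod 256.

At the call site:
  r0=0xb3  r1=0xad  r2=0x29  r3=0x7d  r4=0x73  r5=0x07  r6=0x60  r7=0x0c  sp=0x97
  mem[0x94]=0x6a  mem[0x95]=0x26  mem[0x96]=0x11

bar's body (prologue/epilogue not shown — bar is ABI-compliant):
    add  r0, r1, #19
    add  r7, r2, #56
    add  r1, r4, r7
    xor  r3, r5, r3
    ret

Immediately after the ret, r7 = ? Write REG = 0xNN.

REG = 0x0c

prologue: push r1 → mem[0x96]=0xad, sp=0x96
prologue: push r7 → mem[0x95]=0x0c, sp=0x95
body[0] add  r0, r1, #19 → r0=0xc0
body[1] add  r7, r2, #56 → r7=0x61
body[2] add  r1, r4, r7 → r1=0xd4
body[3] xor  r3, r5, r3 → r3=0x7a
epilogue: pop r7=0x0c, sp=0x96
epilogue: pop r1=0xad, sp=0x97
r7 is callee-saved → restored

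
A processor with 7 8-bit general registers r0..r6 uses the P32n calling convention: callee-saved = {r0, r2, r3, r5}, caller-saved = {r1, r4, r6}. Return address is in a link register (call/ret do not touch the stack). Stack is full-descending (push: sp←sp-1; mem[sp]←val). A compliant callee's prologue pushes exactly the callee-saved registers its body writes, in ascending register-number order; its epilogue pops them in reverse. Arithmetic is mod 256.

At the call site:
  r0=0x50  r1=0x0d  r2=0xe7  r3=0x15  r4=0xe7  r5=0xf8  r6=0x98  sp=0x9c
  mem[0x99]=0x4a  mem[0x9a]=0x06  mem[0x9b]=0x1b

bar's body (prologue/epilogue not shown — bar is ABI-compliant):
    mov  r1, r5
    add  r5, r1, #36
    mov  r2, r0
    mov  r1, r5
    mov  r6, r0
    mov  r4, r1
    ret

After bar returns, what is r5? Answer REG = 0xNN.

prologue: push r2 -> mem[0x9b]=0xe7, sp=0x9b
prologue: push r5 -> mem[0x9a]=0xf8, sp=0x9a
body[0] mov  r1, r5 -> r1=0xf8
body[1] add  r5, r1, #36 -> r5=0x1c
body[2] mov  r2, r0 -> r2=0x50
body[3] mov  r1, r5 -> r1=0x1c
body[4] mov  r6, r0 -> r6=0x50
body[5] mov  r4, r1 -> r4=0x1c
epilogue: pop r5=0xf8, sp=0x9b
epilogue: pop r2=0xe7, sp=0x9c
r5 is callee-saved -> restored

REG = 0xf8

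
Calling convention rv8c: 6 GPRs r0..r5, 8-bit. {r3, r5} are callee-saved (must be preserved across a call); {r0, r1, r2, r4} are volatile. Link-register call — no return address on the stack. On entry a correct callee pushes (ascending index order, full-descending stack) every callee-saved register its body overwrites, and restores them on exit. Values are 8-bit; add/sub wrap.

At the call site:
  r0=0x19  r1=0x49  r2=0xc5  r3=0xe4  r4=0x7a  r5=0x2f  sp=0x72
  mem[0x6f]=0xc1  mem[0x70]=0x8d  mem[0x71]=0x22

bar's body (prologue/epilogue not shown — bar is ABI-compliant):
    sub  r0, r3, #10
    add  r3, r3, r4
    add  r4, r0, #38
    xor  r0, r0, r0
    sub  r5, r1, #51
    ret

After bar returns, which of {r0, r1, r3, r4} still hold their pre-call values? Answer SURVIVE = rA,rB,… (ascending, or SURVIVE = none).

SURVIVE = r1,r3

prologue: push r3 → mem[0x71]=0xe4, sp=0x71
prologue: push r5 → mem[0x70]=0x2f, sp=0x70
body[0] sub  r0, r3, #10 → r0=0xda
body[1] add  r3, r3, r4 → r3=0x5e
body[2] add  r4, r0, #38 → r4=0x00
body[3] xor  r0, r0, r0 → r0=0x00
body[4] sub  r5, r1, #51 → r5=0x16
epilogue: pop r5=0x2f, sp=0x71
epilogue: pop r3=0xe4, sp=0x72
r0: caller-saved, written=True
r1: caller-saved, written=False
r3: callee-saved, written=True
r4: caller-saved, written=True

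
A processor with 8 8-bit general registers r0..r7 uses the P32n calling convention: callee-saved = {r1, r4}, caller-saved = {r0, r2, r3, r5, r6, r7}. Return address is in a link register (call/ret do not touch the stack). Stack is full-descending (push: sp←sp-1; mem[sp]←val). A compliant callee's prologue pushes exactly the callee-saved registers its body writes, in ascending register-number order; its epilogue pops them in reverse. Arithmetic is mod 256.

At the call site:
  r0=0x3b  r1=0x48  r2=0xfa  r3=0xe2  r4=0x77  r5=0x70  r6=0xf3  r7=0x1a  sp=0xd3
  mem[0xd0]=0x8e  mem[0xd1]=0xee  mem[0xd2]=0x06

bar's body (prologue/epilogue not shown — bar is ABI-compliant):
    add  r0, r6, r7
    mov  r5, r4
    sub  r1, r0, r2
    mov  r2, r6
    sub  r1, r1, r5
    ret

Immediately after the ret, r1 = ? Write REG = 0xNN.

REG = 0x48

prologue: push r1 → mem[0xd2]=0x48, sp=0xd2
body[0] add  r0, r6, r7 → r0=0x0d
body[1] mov  r5, r4 → r5=0x77
body[2] sub  r1, r0, r2 → r1=0x13
body[3] mov  r2, r6 → r2=0xf3
body[4] sub  r1, r1, r5 → r1=0x9c
epilogue: pop r1=0x48, sp=0xd3
r1 is callee-saved → restored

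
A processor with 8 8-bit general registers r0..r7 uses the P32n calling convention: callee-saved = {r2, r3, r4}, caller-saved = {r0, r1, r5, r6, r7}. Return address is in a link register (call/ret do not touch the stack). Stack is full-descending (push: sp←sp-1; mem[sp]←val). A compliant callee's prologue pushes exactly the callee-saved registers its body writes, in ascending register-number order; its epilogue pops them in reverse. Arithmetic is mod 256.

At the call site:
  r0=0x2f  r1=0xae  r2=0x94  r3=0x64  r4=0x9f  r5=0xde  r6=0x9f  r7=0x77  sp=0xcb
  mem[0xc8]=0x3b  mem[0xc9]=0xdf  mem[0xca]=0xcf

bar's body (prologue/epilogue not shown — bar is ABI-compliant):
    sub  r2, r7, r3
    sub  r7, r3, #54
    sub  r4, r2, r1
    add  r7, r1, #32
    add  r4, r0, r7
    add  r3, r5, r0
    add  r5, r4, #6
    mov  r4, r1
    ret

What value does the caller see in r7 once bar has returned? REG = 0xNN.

REG = 0xce

prologue: push r2 -> mem[0xca]=0x94, sp=0xca
prologue: push r3 -> mem[0xc9]=0x64, sp=0xc9
prologue: push r4 -> mem[0xc8]=0x9f, sp=0xc8
body[0] sub  r2, r7, r3 -> r2=0x13
body[1] sub  r7, r3, #54 -> r7=0x2e
body[2] sub  r4, r2, r1 -> r4=0x65
body[3] add  r7, r1, #32 -> r7=0xce
body[4] add  r4, r0, r7 -> r4=0xfd
body[5] add  r3, r5, r0 -> r3=0x0d
body[6] add  r5, r4, #6 -> r5=0x03
body[7] mov  r4, r1 -> r4=0xae
epilogue: pop r4=0x9f, sp=0xc9
epilogue: pop r3=0x64, sp=0xca
epilogue: pop r2=0x94, sp=0xcb
r7 is caller-saved -> body value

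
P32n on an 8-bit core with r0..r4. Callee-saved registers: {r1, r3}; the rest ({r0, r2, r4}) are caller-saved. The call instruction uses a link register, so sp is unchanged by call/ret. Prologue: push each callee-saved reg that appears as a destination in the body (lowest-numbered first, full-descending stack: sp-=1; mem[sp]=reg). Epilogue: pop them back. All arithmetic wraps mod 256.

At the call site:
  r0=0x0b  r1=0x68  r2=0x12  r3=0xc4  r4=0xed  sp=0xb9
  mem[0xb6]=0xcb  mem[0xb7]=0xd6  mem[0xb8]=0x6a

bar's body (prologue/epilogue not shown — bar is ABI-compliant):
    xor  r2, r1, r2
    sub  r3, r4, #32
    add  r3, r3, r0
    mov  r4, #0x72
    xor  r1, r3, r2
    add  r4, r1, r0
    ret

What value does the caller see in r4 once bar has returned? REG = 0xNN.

prologue: push r1 -> mem[0xb8]=0x68, sp=0xb8
prologue: push r3 -> mem[0xb7]=0xc4, sp=0xb7
body[0] xor  r2, r1, r2 -> r2=0x7a
body[1] sub  r3, r4, #32 -> r3=0xcd
body[2] add  r3, r3, r0 -> r3=0xd8
body[3] mov  r4, #0x72 -> r4=0x72
body[4] xor  r1, r3, r2 -> r1=0xa2
body[5] add  r4, r1, r0 -> r4=0xad
epilogue: pop r3=0xc4, sp=0xb8
epilogue: pop r1=0x68, sp=0xb9
r4 is caller-saved -> body value

REG = 0xad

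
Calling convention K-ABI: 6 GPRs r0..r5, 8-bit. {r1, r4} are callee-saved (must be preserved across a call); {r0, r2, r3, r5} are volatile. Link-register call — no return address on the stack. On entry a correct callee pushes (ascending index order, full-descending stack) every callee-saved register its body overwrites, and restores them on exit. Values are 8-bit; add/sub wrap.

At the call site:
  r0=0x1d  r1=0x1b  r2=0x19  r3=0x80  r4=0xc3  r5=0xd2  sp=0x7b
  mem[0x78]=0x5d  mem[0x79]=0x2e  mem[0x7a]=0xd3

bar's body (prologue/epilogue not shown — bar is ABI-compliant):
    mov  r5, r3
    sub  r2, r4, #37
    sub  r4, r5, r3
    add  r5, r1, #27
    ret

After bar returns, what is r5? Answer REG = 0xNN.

REG = 0x36

prologue: push r4 -> mem[0x7a]=0xc3, sp=0x7a
body[0] mov  r5, r3 -> r5=0x80
body[1] sub  r2, r4, #37 -> r2=0x9e
body[2] sub  r4, r5, r3 -> r4=0x00
body[3] add  r5, r1, #27 -> r5=0x36
epilogue: pop r4=0xc3, sp=0x7b
r5 is caller-saved -> body value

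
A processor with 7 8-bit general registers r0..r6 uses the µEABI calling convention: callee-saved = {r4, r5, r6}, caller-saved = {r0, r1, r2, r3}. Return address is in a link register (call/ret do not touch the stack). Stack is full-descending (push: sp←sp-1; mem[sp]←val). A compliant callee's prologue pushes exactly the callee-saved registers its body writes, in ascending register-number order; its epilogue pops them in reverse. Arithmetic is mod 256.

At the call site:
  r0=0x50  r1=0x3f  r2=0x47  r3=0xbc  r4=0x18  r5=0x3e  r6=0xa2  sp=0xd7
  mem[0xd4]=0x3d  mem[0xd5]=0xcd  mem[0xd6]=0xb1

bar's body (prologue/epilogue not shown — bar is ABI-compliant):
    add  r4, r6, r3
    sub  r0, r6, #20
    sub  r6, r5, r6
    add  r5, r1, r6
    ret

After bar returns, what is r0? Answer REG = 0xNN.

prologue: push r4 -> mem[0xd6]=0x18, sp=0xd6
prologue: push r5 -> mem[0xd5]=0x3e, sp=0xd5
prologue: push r6 -> mem[0xd4]=0xa2, sp=0xd4
body[0] add  r4, r6, r3 -> r4=0x5e
body[1] sub  r0, r6, #20 -> r0=0x8e
body[2] sub  r6, r5, r6 -> r6=0x9c
body[3] add  r5, r1, r6 -> r5=0xdb
epilogue: pop r6=0xa2, sp=0xd5
epilogue: pop r5=0x3e, sp=0xd6
epilogue: pop r4=0x18, sp=0xd7
r0 is caller-saved -> body value

REG = 0x8e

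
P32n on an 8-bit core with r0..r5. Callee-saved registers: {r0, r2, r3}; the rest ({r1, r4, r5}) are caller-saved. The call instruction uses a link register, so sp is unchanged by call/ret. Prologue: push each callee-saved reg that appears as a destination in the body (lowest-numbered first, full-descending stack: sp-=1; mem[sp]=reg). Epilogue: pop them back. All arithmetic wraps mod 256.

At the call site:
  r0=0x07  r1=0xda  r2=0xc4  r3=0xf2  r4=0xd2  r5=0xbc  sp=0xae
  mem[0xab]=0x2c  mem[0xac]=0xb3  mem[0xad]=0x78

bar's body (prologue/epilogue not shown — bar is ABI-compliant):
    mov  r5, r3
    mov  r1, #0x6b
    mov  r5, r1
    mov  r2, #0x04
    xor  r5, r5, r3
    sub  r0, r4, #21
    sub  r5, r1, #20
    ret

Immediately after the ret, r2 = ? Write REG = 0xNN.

REG = 0xc4

prologue: push r0 -> mem[0xad]=0x07, sp=0xad
prologue: push r2 -> mem[0xac]=0xc4, sp=0xac
body[0] mov  r5, r3 -> r5=0xf2
body[1] mov  r1, #0x6b -> r1=0x6b
body[2] mov  r5, r1 -> r5=0x6b
body[3] mov  r2, #0x04 -> r2=0x04
body[4] xor  r5, r5, r3 -> r5=0x99
body[5] sub  r0, r4, #21 -> r0=0xbd
body[6] sub  r5, r1, #20 -> r5=0x57
epilogue: pop r2=0xc4, sp=0xad
epilogue: pop r0=0x07, sp=0xae
r2 is callee-saved -> restored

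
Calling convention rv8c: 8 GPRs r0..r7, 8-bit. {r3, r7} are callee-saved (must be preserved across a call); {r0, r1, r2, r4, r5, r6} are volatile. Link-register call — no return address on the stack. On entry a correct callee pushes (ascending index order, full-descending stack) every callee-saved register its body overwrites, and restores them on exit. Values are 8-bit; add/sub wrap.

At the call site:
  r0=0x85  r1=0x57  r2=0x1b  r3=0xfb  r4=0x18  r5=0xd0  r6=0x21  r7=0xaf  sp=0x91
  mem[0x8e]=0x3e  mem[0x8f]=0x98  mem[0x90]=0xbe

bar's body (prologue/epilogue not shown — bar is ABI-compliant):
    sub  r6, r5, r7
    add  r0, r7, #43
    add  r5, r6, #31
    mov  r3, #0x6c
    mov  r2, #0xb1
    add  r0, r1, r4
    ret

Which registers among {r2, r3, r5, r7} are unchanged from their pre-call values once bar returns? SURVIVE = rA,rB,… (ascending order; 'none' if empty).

prologue: push r3 -> mem[0x90]=0xfb, sp=0x90
body[0] sub  r6, r5, r7 -> r6=0x21
body[1] add  r0, r7, #43 -> r0=0xda
body[2] add  r5, r6, #31 -> r5=0x40
body[3] mov  r3, #0x6c -> r3=0x6c
body[4] mov  r2, #0xb1 -> r2=0xb1
body[5] add  r0, r1, r4 -> r0=0x6f
epilogue: pop r3=0xfb, sp=0x91
r2: caller-saved, written=True
r3: callee-saved, written=True
r5: caller-saved, written=True
r7: callee-saved, written=False

SURVIVE = r3,r7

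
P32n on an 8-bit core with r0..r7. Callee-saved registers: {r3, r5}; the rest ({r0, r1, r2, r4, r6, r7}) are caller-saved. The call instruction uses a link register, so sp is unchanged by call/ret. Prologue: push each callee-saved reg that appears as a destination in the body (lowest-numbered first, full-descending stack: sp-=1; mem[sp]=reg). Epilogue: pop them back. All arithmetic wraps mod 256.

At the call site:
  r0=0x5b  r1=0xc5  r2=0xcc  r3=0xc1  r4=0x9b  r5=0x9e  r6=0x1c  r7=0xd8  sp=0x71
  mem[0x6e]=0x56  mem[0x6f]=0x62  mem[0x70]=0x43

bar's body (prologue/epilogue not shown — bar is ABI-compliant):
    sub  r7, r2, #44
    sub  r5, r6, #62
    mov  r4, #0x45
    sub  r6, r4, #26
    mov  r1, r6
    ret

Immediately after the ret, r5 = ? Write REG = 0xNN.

prologue: push r5 → mem[0x70]=0x9e, sp=0x70
body[0] sub  r7, r2, #44 → r7=0xa0
body[1] sub  r5, r6, #62 → r5=0xde
body[2] mov  r4, #0x45 → r4=0x45
body[3] sub  r6, r4, #26 → r6=0x2b
body[4] mov  r1, r6 → r1=0x2b
epilogue: pop r5=0x9e, sp=0x71
r5 is callee-saved → restored

REG = 0x9e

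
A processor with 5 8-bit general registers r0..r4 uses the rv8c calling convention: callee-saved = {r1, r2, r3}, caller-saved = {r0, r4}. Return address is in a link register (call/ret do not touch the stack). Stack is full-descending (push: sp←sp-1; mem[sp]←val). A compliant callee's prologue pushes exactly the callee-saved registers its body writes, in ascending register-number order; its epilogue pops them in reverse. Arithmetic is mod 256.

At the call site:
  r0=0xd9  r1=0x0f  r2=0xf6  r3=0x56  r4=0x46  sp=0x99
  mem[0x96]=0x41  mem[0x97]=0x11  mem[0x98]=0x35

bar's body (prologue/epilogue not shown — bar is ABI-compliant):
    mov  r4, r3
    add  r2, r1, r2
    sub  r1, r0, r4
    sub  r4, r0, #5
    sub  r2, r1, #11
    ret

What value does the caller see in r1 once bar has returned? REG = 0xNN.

REG = 0x0f

prologue: push r1 → mem[0x98]=0x0f, sp=0x98
prologue: push r2 → mem[0x97]=0xf6, sp=0x97
body[0] mov  r4, r3 → r4=0x56
body[1] add  r2, r1, r2 → r2=0x05
body[2] sub  r1, r0, r4 → r1=0x83
body[3] sub  r4, r0, #5 → r4=0xd4
body[4] sub  r2, r1, #11 → r2=0x78
epilogue: pop r2=0xf6, sp=0x98
epilogue: pop r1=0x0f, sp=0x99
r1 is callee-saved → restored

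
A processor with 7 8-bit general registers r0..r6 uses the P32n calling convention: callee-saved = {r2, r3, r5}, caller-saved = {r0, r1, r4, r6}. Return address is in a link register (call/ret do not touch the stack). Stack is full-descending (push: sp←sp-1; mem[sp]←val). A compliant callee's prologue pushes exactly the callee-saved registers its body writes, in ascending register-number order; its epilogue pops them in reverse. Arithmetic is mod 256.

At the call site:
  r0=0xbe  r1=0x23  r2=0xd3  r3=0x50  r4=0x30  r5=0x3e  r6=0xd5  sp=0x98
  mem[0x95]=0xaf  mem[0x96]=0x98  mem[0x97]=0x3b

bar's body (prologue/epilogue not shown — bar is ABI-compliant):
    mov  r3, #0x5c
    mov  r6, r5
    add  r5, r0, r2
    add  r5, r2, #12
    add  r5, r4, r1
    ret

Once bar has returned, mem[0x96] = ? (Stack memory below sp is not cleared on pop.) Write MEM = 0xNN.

prologue: push r3 -> mem[0x97]=0x50, sp=0x97
prologue: push r5 -> mem[0x96]=0x3e, sp=0x96
body[0] mov  r3, #0x5c -> r3=0x5c
body[1] mov  r6, r5 -> r6=0x3e
body[2] add  r5, r0, r2 -> r5=0x91
body[3] add  r5, r2, #12 -> r5=0xdf
body[4] add  r5, r4, r1 -> r5=0x53
epilogue: pop r5=0x3e, sp=0x97
epilogue: pop r3=0x50, sp=0x98
prologue pushed ['r3', 'r5'] at ['0x97', '0x96']

MEM = 0x3e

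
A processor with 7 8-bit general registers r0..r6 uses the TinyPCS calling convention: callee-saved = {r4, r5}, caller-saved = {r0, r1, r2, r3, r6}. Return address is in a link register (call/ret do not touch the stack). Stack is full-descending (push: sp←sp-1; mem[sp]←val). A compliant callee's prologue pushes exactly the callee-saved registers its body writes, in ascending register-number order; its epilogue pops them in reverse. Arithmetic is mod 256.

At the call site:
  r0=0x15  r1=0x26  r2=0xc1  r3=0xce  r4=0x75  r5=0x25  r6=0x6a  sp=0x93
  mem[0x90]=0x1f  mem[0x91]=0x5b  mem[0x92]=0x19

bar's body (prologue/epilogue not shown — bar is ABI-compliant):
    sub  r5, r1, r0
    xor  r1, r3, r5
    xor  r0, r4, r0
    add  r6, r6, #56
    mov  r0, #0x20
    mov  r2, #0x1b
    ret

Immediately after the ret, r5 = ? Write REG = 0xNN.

prologue: push r5 → mem[0x92]=0x25, sp=0x92
body[0] sub  r5, r1, r0 → r5=0x11
body[1] xor  r1, r3, r5 → r1=0xdf
body[2] xor  r0, r4, r0 → r0=0x60
body[3] add  r6, r6, #56 → r6=0xa2
body[4] mov  r0, #0x20 → r0=0x20
body[5] mov  r2, #0x1b → r2=0x1b
epilogue: pop r5=0x25, sp=0x93
r5 is callee-saved → restored

REG = 0x25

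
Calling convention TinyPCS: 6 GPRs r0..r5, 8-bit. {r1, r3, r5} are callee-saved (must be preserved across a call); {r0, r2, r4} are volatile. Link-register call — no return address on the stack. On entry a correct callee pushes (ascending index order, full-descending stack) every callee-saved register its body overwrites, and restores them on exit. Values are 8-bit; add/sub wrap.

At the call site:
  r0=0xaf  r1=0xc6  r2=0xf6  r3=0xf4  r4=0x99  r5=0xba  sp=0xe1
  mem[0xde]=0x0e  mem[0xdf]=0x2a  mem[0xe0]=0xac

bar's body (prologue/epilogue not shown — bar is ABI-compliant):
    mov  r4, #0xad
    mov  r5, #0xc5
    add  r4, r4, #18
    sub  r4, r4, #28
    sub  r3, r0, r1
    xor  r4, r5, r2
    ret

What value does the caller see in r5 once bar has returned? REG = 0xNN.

prologue: push r3 → mem[0xe0]=0xf4, sp=0xe0
prologue: push r5 → mem[0xdf]=0xba, sp=0xdf
body[0] mov  r4, #0xad → r4=0xad
body[1] mov  r5, #0xc5 → r5=0xc5
body[2] add  r4, r4, #18 → r4=0xbf
body[3] sub  r4, r4, #28 → r4=0xa3
body[4] sub  r3, r0, r1 → r3=0xe9
body[5] xor  r4, r5, r2 → r4=0x33
epilogue: pop r5=0xba, sp=0xe0
epilogue: pop r3=0xf4, sp=0xe1
r5 is callee-saved → restored

REG = 0xba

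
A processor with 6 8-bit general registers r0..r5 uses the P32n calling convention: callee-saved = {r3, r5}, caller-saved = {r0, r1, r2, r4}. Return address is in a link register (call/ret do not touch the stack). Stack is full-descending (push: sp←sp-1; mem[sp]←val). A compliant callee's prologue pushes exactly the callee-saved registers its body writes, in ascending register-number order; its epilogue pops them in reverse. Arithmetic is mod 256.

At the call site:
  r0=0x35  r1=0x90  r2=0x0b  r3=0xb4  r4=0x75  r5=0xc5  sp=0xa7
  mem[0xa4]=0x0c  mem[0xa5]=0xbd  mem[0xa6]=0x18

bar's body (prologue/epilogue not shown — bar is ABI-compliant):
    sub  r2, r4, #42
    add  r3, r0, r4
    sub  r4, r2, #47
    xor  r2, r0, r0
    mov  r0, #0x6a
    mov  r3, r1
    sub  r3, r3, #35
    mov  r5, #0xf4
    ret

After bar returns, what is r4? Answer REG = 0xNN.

REG = 0x1c

prologue: push r3 → mem[0xa6]=0xb4, sp=0xa6
prologue: push r5 → mem[0xa5]=0xc5, sp=0xa5
body[0] sub  r2, r4, #42 → r2=0x4b
body[1] add  r3, r0, r4 → r3=0xaa
body[2] sub  r4, r2, #47 → r4=0x1c
body[3] xor  r2, r0, r0 → r2=0x00
body[4] mov  r0, #0x6a → r0=0x6a
body[5] mov  r3, r1 → r3=0x90
body[6] sub  r3, r3, #35 → r3=0x6d
body[7] mov  r5, #0xf4 → r5=0xf4
epilogue: pop r5=0xc5, sp=0xa6
epilogue: pop r3=0xb4, sp=0xa7
r4 is caller-saved → body value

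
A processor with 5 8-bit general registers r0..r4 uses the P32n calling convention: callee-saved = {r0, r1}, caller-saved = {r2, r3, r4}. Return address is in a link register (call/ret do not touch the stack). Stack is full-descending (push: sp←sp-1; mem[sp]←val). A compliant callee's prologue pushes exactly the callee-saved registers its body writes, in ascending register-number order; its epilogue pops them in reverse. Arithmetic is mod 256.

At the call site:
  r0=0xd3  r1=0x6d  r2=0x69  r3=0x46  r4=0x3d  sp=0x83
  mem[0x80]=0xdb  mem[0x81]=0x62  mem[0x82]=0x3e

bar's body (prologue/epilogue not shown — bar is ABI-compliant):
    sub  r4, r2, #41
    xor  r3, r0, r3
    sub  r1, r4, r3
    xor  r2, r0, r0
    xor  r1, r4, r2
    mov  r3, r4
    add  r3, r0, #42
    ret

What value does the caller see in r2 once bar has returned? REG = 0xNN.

REG = 0x00

prologue: push r1 → mem[0x82]=0x6d, sp=0x82
body[0] sub  r4, r2, #41 → r4=0x40
body[1] xor  r3, r0, r3 → r3=0x95
body[2] sub  r1, r4, r3 → r1=0xab
body[3] xor  r2, r0, r0 → r2=0x00
body[4] xor  r1, r4, r2 → r1=0x40
body[5] mov  r3, r4 → r3=0x40
body[6] add  r3, r0, #42 → r3=0xfd
epilogue: pop r1=0x6d, sp=0x83
r2 is caller-saved → body value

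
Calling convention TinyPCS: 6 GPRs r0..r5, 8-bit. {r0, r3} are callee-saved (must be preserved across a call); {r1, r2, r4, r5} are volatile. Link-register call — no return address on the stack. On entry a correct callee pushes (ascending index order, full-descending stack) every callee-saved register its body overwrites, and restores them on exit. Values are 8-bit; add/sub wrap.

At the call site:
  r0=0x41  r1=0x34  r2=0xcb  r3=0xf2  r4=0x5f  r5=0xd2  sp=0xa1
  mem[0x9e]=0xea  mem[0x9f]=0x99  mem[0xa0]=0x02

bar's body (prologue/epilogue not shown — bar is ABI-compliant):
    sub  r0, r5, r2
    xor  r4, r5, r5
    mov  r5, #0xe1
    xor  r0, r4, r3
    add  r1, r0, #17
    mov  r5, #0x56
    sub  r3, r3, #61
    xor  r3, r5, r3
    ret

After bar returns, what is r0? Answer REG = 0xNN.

prologue: push r0 -> mem[0xa0]=0x41, sp=0xa0
prologue: push r3 -> mem[0x9f]=0xf2, sp=0x9f
body[0] sub  r0, r5, r2 -> r0=0x07
body[1] xor  r4, r5, r5 -> r4=0x00
body[2] mov  r5, #0xe1 -> r5=0xe1
body[3] xor  r0, r4, r3 -> r0=0xf2
body[4] add  r1, r0, #17 -> r1=0x03
body[5] mov  r5, #0x56 -> r5=0x56
body[6] sub  r3, r3, #61 -> r3=0xb5
body[7] xor  r3, r5, r3 -> r3=0xe3
epilogue: pop r3=0xf2, sp=0xa0
epilogue: pop r0=0x41, sp=0xa1
r0 is callee-saved -> restored

REG = 0x41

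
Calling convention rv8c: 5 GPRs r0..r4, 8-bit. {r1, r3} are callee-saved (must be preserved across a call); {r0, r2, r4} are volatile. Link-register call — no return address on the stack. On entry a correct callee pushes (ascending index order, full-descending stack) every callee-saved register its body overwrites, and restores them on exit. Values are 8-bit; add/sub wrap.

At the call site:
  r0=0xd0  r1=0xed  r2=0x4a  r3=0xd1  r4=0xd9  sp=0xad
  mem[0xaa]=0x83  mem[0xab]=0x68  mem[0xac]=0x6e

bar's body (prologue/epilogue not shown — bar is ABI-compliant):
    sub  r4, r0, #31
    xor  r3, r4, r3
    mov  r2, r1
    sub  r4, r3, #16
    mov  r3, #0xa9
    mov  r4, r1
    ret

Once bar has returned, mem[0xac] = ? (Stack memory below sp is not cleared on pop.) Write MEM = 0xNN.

prologue: push r3 -> mem[0xac]=0xd1, sp=0xac
body[0] sub  r4, r0, #31 -> r4=0xb1
body[1] xor  r3, r4, r3 -> r3=0x60
body[2] mov  r2, r1 -> r2=0xed
body[3] sub  r4, r3, #16 -> r4=0x50
body[4] mov  r3, #0xa9 -> r3=0xa9
body[5] mov  r4, r1 -> r4=0xed
epilogue: pop r3=0xd1, sp=0xad
prologue pushed ['r3'] at ['0xac']

MEM = 0xd1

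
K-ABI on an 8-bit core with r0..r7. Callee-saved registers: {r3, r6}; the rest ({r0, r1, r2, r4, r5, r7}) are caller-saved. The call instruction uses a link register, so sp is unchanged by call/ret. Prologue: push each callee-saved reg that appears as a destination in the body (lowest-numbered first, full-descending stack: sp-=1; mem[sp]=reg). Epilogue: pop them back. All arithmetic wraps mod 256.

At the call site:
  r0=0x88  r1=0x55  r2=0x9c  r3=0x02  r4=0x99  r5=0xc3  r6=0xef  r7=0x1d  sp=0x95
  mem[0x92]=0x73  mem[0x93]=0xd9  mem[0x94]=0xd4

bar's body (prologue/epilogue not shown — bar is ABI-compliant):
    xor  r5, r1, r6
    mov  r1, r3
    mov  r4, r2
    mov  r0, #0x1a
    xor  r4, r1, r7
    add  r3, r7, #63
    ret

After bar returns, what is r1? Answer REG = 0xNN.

prologue: push r3 → mem[0x94]=0x02, sp=0x94
body[0] xor  r5, r1, r6 → r5=0xba
body[1] mov  r1, r3 → r1=0x02
body[2] mov  r4, r2 → r4=0x9c
body[3] mov  r0, #0x1a → r0=0x1a
body[4] xor  r4, r1, r7 → r4=0x1f
body[5] add  r3, r7, #63 → r3=0x5c
epilogue: pop r3=0x02, sp=0x95
r1 is caller-saved → body value

REG = 0x02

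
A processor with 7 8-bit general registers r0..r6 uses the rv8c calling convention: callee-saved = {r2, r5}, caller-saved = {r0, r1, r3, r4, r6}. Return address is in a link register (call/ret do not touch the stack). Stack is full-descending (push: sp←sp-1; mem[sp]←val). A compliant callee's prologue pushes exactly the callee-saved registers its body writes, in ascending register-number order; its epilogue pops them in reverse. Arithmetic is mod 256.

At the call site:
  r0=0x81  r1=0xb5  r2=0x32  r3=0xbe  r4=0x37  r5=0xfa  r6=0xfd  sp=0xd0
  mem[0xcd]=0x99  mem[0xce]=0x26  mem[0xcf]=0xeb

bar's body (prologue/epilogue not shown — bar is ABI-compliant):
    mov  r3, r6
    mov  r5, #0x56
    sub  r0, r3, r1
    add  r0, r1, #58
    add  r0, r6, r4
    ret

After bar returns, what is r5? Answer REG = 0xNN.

REG = 0xfa

prologue: push r5 -> mem[0xcf]=0xfa, sp=0xcf
body[0] mov  r3, r6 -> r3=0xfd
body[1] mov  r5, #0x56 -> r5=0x56
body[2] sub  r0, r3, r1 -> r0=0x48
body[3] add  r0, r1, #58 -> r0=0xef
body[4] add  r0, r6, r4 -> r0=0x34
epilogue: pop r5=0xfa, sp=0xd0
r5 is callee-saved -> restored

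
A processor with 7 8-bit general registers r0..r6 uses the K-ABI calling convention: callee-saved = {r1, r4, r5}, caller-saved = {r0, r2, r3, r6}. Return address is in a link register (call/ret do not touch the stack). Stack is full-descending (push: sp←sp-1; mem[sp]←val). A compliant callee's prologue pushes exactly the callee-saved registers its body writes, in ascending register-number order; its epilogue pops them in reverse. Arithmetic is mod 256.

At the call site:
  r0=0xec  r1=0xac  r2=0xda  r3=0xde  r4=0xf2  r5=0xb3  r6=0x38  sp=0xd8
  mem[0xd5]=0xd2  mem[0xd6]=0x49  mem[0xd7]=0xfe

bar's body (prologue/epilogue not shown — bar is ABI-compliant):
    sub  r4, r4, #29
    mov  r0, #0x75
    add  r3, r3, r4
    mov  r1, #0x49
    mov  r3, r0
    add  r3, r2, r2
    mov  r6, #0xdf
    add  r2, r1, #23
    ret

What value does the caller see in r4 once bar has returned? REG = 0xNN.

REG = 0xf2

prologue: push r1 -> mem[0xd7]=0xac, sp=0xd7
prologue: push r4 -> mem[0xd6]=0xf2, sp=0xd6
body[0] sub  r4, r4, #29 -> r4=0xd5
body[1] mov  r0, #0x75 -> r0=0x75
body[2] add  r3, r3, r4 -> r3=0xb3
body[3] mov  r1, #0x49 -> r1=0x49
body[4] mov  r3, r0 -> r3=0x75
body[5] add  r3, r2, r2 -> r3=0xb4
body[6] mov  r6, #0xdf -> r6=0xdf
body[7] add  r2, r1, #23 -> r2=0x60
epilogue: pop r4=0xf2, sp=0xd7
epilogue: pop r1=0xac, sp=0xd8
r4 is callee-saved -> restored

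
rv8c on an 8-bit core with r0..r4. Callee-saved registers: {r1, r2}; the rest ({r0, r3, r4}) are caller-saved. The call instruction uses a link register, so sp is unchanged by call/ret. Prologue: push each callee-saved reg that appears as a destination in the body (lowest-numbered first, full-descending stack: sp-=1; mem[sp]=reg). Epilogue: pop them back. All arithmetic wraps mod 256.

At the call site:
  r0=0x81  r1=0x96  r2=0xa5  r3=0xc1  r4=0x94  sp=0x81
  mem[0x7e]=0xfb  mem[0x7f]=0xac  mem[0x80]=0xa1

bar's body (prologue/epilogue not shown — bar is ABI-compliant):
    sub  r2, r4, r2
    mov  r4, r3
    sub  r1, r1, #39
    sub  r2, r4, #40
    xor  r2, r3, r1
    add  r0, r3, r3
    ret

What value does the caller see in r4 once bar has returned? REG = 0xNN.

prologue: push r1 → mem[0x80]=0x96, sp=0x80
prologue: push r2 → mem[0x7f]=0xa5, sp=0x7f
body[0] sub  r2, r4, r2 → r2=0xef
body[1] mov  r4, r3 → r4=0xc1
body[2] sub  r1, r1, #39 → r1=0x6f
body[3] sub  r2, r4, #40 → r2=0x99
body[4] xor  r2, r3, r1 → r2=0xae
body[5] add  r0, r3, r3 → r0=0x82
epilogue: pop r2=0xa5, sp=0x80
epilogue: pop r1=0x96, sp=0x81
r4 is caller-saved → body value

REG = 0xc1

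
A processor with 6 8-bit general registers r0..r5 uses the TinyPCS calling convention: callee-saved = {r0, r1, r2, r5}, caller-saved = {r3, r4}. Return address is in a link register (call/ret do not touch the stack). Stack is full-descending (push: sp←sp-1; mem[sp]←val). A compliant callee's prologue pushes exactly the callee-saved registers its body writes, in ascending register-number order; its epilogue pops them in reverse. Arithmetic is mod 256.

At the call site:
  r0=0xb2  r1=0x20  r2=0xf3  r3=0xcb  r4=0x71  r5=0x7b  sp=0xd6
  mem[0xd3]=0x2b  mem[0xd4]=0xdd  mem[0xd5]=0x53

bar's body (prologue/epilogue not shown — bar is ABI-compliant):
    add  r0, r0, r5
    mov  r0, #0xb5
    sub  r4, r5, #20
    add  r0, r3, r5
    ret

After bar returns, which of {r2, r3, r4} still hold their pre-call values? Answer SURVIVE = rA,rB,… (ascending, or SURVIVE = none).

prologue: push r0 → mem[0xd5]=0xb2, sp=0xd5
body[0] add  r0, r0, r5 → r0=0x2d
body[1] mov  r0, #0xb5 → r0=0xb5
body[2] sub  r4, r5, #20 → r4=0x67
body[3] add  r0, r3, r5 → r0=0x46
epilogue: pop r0=0xb2, sp=0xd6
r2: callee-saved, written=False
r3: caller-saved, written=False
r4: caller-saved, written=True

SURVIVE = r2,r3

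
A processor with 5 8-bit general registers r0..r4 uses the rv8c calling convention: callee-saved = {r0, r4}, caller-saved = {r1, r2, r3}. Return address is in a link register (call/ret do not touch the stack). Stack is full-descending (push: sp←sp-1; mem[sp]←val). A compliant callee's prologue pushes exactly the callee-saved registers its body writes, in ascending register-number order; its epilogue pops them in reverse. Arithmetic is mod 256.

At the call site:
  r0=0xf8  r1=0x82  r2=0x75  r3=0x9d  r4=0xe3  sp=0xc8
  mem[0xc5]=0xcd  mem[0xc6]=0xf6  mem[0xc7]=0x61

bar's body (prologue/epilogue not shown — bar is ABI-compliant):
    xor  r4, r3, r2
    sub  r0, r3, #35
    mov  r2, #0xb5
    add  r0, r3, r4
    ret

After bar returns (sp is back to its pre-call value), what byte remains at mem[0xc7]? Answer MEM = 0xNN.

prologue: push r0 -> mem[0xc7]=0xf8, sp=0xc7
prologue: push r4 -> mem[0xc6]=0xe3, sp=0xc6
body[0] xor  r4, r3, r2 -> r4=0xe8
body[1] sub  r0, r3, #35 -> r0=0x7a
body[2] mov  r2, #0xb5 -> r2=0xb5
body[3] add  r0, r3, r4 -> r0=0x85
epilogue: pop r4=0xe3, sp=0xc7
epilogue: pop r0=0xf8, sp=0xc8
prologue pushed ['r0', 'r4'] at ['0xc7', '0xc6']

MEM = 0xf8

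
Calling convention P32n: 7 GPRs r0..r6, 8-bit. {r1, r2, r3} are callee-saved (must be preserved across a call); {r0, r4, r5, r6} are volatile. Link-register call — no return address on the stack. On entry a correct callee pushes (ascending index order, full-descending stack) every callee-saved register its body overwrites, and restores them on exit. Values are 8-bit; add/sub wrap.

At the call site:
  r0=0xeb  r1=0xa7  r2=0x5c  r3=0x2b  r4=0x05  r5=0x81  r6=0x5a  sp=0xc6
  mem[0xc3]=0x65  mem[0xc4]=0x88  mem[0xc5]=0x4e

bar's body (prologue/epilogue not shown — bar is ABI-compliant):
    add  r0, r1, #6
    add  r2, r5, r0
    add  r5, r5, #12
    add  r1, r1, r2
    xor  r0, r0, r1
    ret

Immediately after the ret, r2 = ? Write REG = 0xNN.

prologue: push r1 -> mem[0xc5]=0xa7, sp=0xc5
prologue: push r2 -> mem[0xc4]=0x5c, sp=0xc4
body[0] add  r0, r1, #6 -> r0=0xad
body[1] add  r2, r5, r0 -> r2=0x2e
body[2] add  r5, r5, #12 -> r5=0x8d
body[3] add  r1, r1, r2 -> r1=0xd5
body[4] xor  r0, r0, r1 -> r0=0x78
epilogue: pop r2=0x5c, sp=0xc5
epilogue: pop r1=0xa7, sp=0xc6
r2 is callee-saved -> restored

REG = 0x5c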